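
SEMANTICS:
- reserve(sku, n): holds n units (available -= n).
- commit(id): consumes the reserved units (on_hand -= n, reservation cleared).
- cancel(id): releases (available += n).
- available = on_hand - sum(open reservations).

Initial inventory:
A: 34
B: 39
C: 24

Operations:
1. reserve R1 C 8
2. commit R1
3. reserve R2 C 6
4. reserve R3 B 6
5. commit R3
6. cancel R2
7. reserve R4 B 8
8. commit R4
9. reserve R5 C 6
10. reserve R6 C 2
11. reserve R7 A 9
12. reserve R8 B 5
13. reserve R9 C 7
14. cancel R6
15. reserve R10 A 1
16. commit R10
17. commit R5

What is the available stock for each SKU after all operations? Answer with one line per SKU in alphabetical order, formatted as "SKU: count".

Answer: A: 24
B: 20
C: 3

Derivation:
Step 1: reserve R1 C 8 -> on_hand[A=34 B=39 C=24] avail[A=34 B=39 C=16] open={R1}
Step 2: commit R1 -> on_hand[A=34 B=39 C=16] avail[A=34 B=39 C=16] open={}
Step 3: reserve R2 C 6 -> on_hand[A=34 B=39 C=16] avail[A=34 B=39 C=10] open={R2}
Step 4: reserve R3 B 6 -> on_hand[A=34 B=39 C=16] avail[A=34 B=33 C=10] open={R2,R3}
Step 5: commit R3 -> on_hand[A=34 B=33 C=16] avail[A=34 B=33 C=10] open={R2}
Step 6: cancel R2 -> on_hand[A=34 B=33 C=16] avail[A=34 B=33 C=16] open={}
Step 7: reserve R4 B 8 -> on_hand[A=34 B=33 C=16] avail[A=34 B=25 C=16] open={R4}
Step 8: commit R4 -> on_hand[A=34 B=25 C=16] avail[A=34 B=25 C=16] open={}
Step 9: reserve R5 C 6 -> on_hand[A=34 B=25 C=16] avail[A=34 B=25 C=10] open={R5}
Step 10: reserve R6 C 2 -> on_hand[A=34 B=25 C=16] avail[A=34 B=25 C=8] open={R5,R6}
Step 11: reserve R7 A 9 -> on_hand[A=34 B=25 C=16] avail[A=25 B=25 C=8] open={R5,R6,R7}
Step 12: reserve R8 B 5 -> on_hand[A=34 B=25 C=16] avail[A=25 B=20 C=8] open={R5,R6,R7,R8}
Step 13: reserve R9 C 7 -> on_hand[A=34 B=25 C=16] avail[A=25 B=20 C=1] open={R5,R6,R7,R8,R9}
Step 14: cancel R6 -> on_hand[A=34 B=25 C=16] avail[A=25 B=20 C=3] open={R5,R7,R8,R9}
Step 15: reserve R10 A 1 -> on_hand[A=34 B=25 C=16] avail[A=24 B=20 C=3] open={R10,R5,R7,R8,R9}
Step 16: commit R10 -> on_hand[A=33 B=25 C=16] avail[A=24 B=20 C=3] open={R5,R7,R8,R9}
Step 17: commit R5 -> on_hand[A=33 B=25 C=10] avail[A=24 B=20 C=3] open={R7,R8,R9}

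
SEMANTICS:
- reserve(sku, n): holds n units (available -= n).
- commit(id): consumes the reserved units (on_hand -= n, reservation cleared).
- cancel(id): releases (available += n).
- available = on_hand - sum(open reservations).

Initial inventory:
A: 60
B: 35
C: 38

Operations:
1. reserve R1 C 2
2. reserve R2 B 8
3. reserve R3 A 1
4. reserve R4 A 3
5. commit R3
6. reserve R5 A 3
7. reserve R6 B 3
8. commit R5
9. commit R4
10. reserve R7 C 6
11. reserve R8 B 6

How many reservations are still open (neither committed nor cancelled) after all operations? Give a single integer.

Step 1: reserve R1 C 2 -> on_hand[A=60 B=35 C=38] avail[A=60 B=35 C=36] open={R1}
Step 2: reserve R2 B 8 -> on_hand[A=60 B=35 C=38] avail[A=60 B=27 C=36] open={R1,R2}
Step 3: reserve R3 A 1 -> on_hand[A=60 B=35 C=38] avail[A=59 B=27 C=36] open={R1,R2,R3}
Step 4: reserve R4 A 3 -> on_hand[A=60 B=35 C=38] avail[A=56 B=27 C=36] open={R1,R2,R3,R4}
Step 5: commit R3 -> on_hand[A=59 B=35 C=38] avail[A=56 B=27 C=36] open={R1,R2,R4}
Step 6: reserve R5 A 3 -> on_hand[A=59 B=35 C=38] avail[A=53 B=27 C=36] open={R1,R2,R4,R5}
Step 7: reserve R6 B 3 -> on_hand[A=59 B=35 C=38] avail[A=53 B=24 C=36] open={R1,R2,R4,R5,R6}
Step 8: commit R5 -> on_hand[A=56 B=35 C=38] avail[A=53 B=24 C=36] open={R1,R2,R4,R6}
Step 9: commit R4 -> on_hand[A=53 B=35 C=38] avail[A=53 B=24 C=36] open={R1,R2,R6}
Step 10: reserve R7 C 6 -> on_hand[A=53 B=35 C=38] avail[A=53 B=24 C=30] open={R1,R2,R6,R7}
Step 11: reserve R8 B 6 -> on_hand[A=53 B=35 C=38] avail[A=53 B=18 C=30] open={R1,R2,R6,R7,R8}
Open reservations: ['R1', 'R2', 'R6', 'R7', 'R8'] -> 5

Answer: 5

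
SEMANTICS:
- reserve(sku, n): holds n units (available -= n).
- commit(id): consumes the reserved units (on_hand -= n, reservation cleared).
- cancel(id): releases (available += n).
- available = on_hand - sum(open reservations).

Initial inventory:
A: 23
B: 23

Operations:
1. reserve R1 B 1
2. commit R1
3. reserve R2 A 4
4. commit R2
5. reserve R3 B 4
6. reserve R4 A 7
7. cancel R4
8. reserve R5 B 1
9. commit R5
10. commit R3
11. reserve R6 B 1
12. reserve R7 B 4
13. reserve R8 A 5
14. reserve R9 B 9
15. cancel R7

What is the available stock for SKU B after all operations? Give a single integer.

Step 1: reserve R1 B 1 -> on_hand[A=23 B=23] avail[A=23 B=22] open={R1}
Step 2: commit R1 -> on_hand[A=23 B=22] avail[A=23 B=22] open={}
Step 3: reserve R2 A 4 -> on_hand[A=23 B=22] avail[A=19 B=22] open={R2}
Step 4: commit R2 -> on_hand[A=19 B=22] avail[A=19 B=22] open={}
Step 5: reserve R3 B 4 -> on_hand[A=19 B=22] avail[A=19 B=18] open={R3}
Step 6: reserve R4 A 7 -> on_hand[A=19 B=22] avail[A=12 B=18] open={R3,R4}
Step 7: cancel R4 -> on_hand[A=19 B=22] avail[A=19 B=18] open={R3}
Step 8: reserve R5 B 1 -> on_hand[A=19 B=22] avail[A=19 B=17] open={R3,R5}
Step 9: commit R5 -> on_hand[A=19 B=21] avail[A=19 B=17] open={R3}
Step 10: commit R3 -> on_hand[A=19 B=17] avail[A=19 B=17] open={}
Step 11: reserve R6 B 1 -> on_hand[A=19 B=17] avail[A=19 B=16] open={R6}
Step 12: reserve R7 B 4 -> on_hand[A=19 B=17] avail[A=19 B=12] open={R6,R7}
Step 13: reserve R8 A 5 -> on_hand[A=19 B=17] avail[A=14 B=12] open={R6,R7,R8}
Step 14: reserve R9 B 9 -> on_hand[A=19 B=17] avail[A=14 B=3] open={R6,R7,R8,R9}
Step 15: cancel R7 -> on_hand[A=19 B=17] avail[A=14 B=7] open={R6,R8,R9}
Final available[B] = 7

Answer: 7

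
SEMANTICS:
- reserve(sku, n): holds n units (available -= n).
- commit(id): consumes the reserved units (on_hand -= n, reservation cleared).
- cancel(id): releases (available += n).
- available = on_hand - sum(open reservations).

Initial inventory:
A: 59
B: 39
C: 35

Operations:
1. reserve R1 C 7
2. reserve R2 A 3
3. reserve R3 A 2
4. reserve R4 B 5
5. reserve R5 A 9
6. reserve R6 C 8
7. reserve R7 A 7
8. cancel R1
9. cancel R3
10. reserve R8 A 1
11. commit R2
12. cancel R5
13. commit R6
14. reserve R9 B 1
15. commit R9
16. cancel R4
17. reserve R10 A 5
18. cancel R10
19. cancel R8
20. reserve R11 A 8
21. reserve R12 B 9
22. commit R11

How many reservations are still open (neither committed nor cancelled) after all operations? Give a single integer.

Answer: 2

Derivation:
Step 1: reserve R1 C 7 -> on_hand[A=59 B=39 C=35] avail[A=59 B=39 C=28] open={R1}
Step 2: reserve R2 A 3 -> on_hand[A=59 B=39 C=35] avail[A=56 B=39 C=28] open={R1,R2}
Step 3: reserve R3 A 2 -> on_hand[A=59 B=39 C=35] avail[A=54 B=39 C=28] open={R1,R2,R3}
Step 4: reserve R4 B 5 -> on_hand[A=59 B=39 C=35] avail[A=54 B=34 C=28] open={R1,R2,R3,R4}
Step 5: reserve R5 A 9 -> on_hand[A=59 B=39 C=35] avail[A=45 B=34 C=28] open={R1,R2,R3,R4,R5}
Step 6: reserve R6 C 8 -> on_hand[A=59 B=39 C=35] avail[A=45 B=34 C=20] open={R1,R2,R3,R4,R5,R6}
Step 7: reserve R7 A 7 -> on_hand[A=59 B=39 C=35] avail[A=38 B=34 C=20] open={R1,R2,R3,R4,R5,R6,R7}
Step 8: cancel R1 -> on_hand[A=59 B=39 C=35] avail[A=38 B=34 C=27] open={R2,R3,R4,R5,R6,R7}
Step 9: cancel R3 -> on_hand[A=59 B=39 C=35] avail[A=40 B=34 C=27] open={R2,R4,R5,R6,R7}
Step 10: reserve R8 A 1 -> on_hand[A=59 B=39 C=35] avail[A=39 B=34 C=27] open={R2,R4,R5,R6,R7,R8}
Step 11: commit R2 -> on_hand[A=56 B=39 C=35] avail[A=39 B=34 C=27] open={R4,R5,R6,R7,R8}
Step 12: cancel R5 -> on_hand[A=56 B=39 C=35] avail[A=48 B=34 C=27] open={R4,R6,R7,R8}
Step 13: commit R6 -> on_hand[A=56 B=39 C=27] avail[A=48 B=34 C=27] open={R4,R7,R8}
Step 14: reserve R9 B 1 -> on_hand[A=56 B=39 C=27] avail[A=48 B=33 C=27] open={R4,R7,R8,R9}
Step 15: commit R9 -> on_hand[A=56 B=38 C=27] avail[A=48 B=33 C=27] open={R4,R7,R8}
Step 16: cancel R4 -> on_hand[A=56 B=38 C=27] avail[A=48 B=38 C=27] open={R7,R8}
Step 17: reserve R10 A 5 -> on_hand[A=56 B=38 C=27] avail[A=43 B=38 C=27] open={R10,R7,R8}
Step 18: cancel R10 -> on_hand[A=56 B=38 C=27] avail[A=48 B=38 C=27] open={R7,R8}
Step 19: cancel R8 -> on_hand[A=56 B=38 C=27] avail[A=49 B=38 C=27] open={R7}
Step 20: reserve R11 A 8 -> on_hand[A=56 B=38 C=27] avail[A=41 B=38 C=27] open={R11,R7}
Step 21: reserve R12 B 9 -> on_hand[A=56 B=38 C=27] avail[A=41 B=29 C=27] open={R11,R12,R7}
Step 22: commit R11 -> on_hand[A=48 B=38 C=27] avail[A=41 B=29 C=27] open={R12,R7}
Open reservations: ['R12', 'R7'] -> 2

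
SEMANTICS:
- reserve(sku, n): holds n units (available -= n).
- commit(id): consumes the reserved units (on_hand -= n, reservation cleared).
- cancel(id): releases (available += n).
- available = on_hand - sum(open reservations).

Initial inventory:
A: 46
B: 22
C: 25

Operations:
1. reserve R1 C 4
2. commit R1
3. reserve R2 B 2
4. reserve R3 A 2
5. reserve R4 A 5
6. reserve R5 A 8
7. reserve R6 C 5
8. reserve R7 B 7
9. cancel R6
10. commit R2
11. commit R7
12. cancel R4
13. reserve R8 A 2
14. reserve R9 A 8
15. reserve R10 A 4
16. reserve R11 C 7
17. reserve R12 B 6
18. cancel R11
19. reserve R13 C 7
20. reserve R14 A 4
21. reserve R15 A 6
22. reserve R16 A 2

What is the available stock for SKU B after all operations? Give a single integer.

Answer: 7

Derivation:
Step 1: reserve R1 C 4 -> on_hand[A=46 B=22 C=25] avail[A=46 B=22 C=21] open={R1}
Step 2: commit R1 -> on_hand[A=46 B=22 C=21] avail[A=46 B=22 C=21] open={}
Step 3: reserve R2 B 2 -> on_hand[A=46 B=22 C=21] avail[A=46 B=20 C=21] open={R2}
Step 4: reserve R3 A 2 -> on_hand[A=46 B=22 C=21] avail[A=44 B=20 C=21] open={R2,R3}
Step 5: reserve R4 A 5 -> on_hand[A=46 B=22 C=21] avail[A=39 B=20 C=21] open={R2,R3,R4}
Step 6: reserve R5 A 8 -> on_hand[A=46 B=22 C=21] avail[A=31 B=20 C=21] open={R2,R3,R4,R5}
Step 7: reserve R6 C 5 -> on_hand[A=46 B=22 C=21] avail[A=31 B=20 C=16] open={R2,R3,R4,R5,R6}
Step 8: reserve R7 B 7 -> on_hand[A=46 B=22 C=21] avail[A=31 B=13 C=16] open={R2,R3,R4,R5,R6,R7}
Step 9: cancel R6 -> on_hand[A=46 B=22 C=21] avail[A=31 B=13 C=21] open={R2,R3,R4,R5,R7}
Step 10: commit R2 -> on_hand[A=46 B=20 C=21] avail[A=31 B=13 C=21] open={R3,R4,R5,R7}
Step 11: commit R7 -> on_hand[A=46 B=13 C=21] avail[A=31 B=13 C=21] open={R3,R4,R5}
Step 12: cancel R4 -> on_hand[A=46 B=13 C=21] avail[A=36 B=13 C=21] open={R3,R5}
Step 13: reserve R8 A 2 -> on_hand[A=46 B=13 C=21] avail[A=34 B=13 C=21] open={R3,R5,R8}
Step 14: reserve R9 A 8 -> on_hand[A=46 B=13 C=21] avail[A=26 B=13 C=21] open={R3,R5,R8,R9}
Step 15: reserve R10 A 4 -> on_hand[A=46 B=13 C=21] avail[A=22 B=13 C=21] open={R10,R3,R5,R8,R9}
Step 16: reserve R11 C 7 -> on_hand[A=46 B=13 C=21] avail[A=22 B=13 C=14] open={R10,R11,R3,R5,R8,R9}
Step 17: reserve R12 B 6 -> on_hand[A=46 B=13 C=21] avail[A=22 B=7 C=14] open={R10,R11,R12,R3,R5,R8,R9}
Step 18: cancel R11 -> on_hand[A=46 B=13 C=21] avail[A=22 B=7 C=21] open={R10,R12,R3,R5,R8,R9}
Step 19: reserve R13 C 7 -> on_hand[A=46 B=13 C=21] avail[A=22 B=7 C=14] open={R10,R12,R13,R3,R5,R8,R9}
Step 20: reserve R14 A 4 -> on_hand[A=46 B=13 C=21] avail[A=18 B=7 C=14] open={R10,R12,R13,R14,R3,R5,R8,R9}
Step 21: reserve R15 A 6 -> on_hand[A=46 B=13 C=21] avail[A=12 B=7 C=14] open={R10,R12,R13,R14,R15,R3,R5,R8,R9}
Step 22: reserve R16 A 2 -> on_hand[A=46 B=13 C=21] avail[A=10 B=7 C=14] open={R10,R12,R13,R14,R15,R16,R3,R5,R8,R9}
Final available[B] = 7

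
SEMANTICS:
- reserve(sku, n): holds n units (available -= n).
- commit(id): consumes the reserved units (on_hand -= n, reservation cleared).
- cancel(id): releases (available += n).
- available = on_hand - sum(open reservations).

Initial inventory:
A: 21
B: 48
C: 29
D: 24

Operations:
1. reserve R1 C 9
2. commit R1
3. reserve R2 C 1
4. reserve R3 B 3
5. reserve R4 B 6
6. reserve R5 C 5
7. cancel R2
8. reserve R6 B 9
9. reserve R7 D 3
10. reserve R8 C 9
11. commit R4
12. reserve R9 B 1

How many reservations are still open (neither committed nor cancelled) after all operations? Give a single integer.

Step 1: reserve R1 C 9 -> on_hand[A=21 B=48 C=29 D=24] avail[A=21 B=48 C=20 D=24] open={R1}
Step 2: commit R1 -> on_hand[A=21 B=48 C=20 D=24] avail[A=21 B=48 C=20 D=24] open={}
Step 3: reserve R2 C 1 -> on_hand[A=21 B=48 C=20 D=24] avail[A=21 B=48 C=19 D=24] open={R2}
Step 4: reserve R3 B 3 -> on_hand[A=21 B=48 C=20 D=24] avail[A=21 B=45 C=19 D=24] open={R2,R3}
Step 5: reserve R4 B 6 -> on_hand[A=21 B=48 C=20 D=24] avail[A=21 B=39 C=19 D=24] open={R2,R3,R4}
Step 6: reserve R5 C 5 -> on_hand[A=21 B=48 C=20 D=24] avail[A=21 B=39 C=14 D=24] open={R2,R3,R4,R5}
Step 7: cancel R2 -> on_hand[A=21 B=48 C=20 D=24] avail[A=21 B=39 C=15 D=24] open={R3,R4,R5}
Step 8: reserve R6 B 9 -> on_hand[A=21 B=48 C=20 D=24] avail[A=21 B=30 C=15 D=24] open={R3,R4,R5,R6}
Step 9: reserve R7 D 3 -> on_hand[A=21 B=48 C=20 D=24] avail[A=21 B=30 C=15 D=21] open={R3,R4,R5,R6,R7}
Step 10: reserve R8 C 9 -> on_hand[A=21 B=48 C=20 D=24] avail[A=21 B=30 C=6 D=21] open={R3,R4,R5,R6,R7,R8}
Step 11: commit R4 -> on_hand[A=21 B=42 C=20 D=24] avail[A=21 B=30 C=6 D=21] open={R3,R5,R6,R7,R8}
Step 12: reserve R9 B 1 -> on_hand[A=21 B=42 C=20 D=24] avail[A=21 B=29 C=6 D=21] open={R3,R5,R6,R7,R8,R9}
Open reservations: ['R3', 'R5', 'R6', 'R7', 'R8', 'R9'] -> 6

Answer: 6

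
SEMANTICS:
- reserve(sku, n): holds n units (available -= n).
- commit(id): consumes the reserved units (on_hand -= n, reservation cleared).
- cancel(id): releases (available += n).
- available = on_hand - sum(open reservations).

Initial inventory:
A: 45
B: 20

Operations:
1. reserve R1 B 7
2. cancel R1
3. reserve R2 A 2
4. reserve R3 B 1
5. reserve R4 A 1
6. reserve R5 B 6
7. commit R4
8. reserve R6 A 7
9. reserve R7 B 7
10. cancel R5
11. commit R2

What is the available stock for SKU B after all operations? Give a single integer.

Step 1: reserve R1 B 7 -> on_hand[A=45 B=20] avail[A=45 B=13] open={R1}
Step 2: cancel R1 -> on_hand[A=45 B=20] avail[A=45 B=20] open={}
Step 3: reserve R2 A 2 -> on_hand[A=45 B=20] avail[A=43 B=20] open={R2}
Step 4: reserve R3 B 1 -> on_hand[A=45 B=20] avail[A=43 B=19] open={R2,R3}
Step 5: reserve R4 A 1 -> on_hand[A=45 B=20] avail[A=42 B=19] open={R2,R3,R4}
Step 6: reserve R5 B 6 -> on_hand[A=45 B=20] avail[A=42 B=13] open={R2,R3,R4,R5}
Step 7: commit R4 -> on_hand[A=44 B=20] avail[A=42 B=13] open={R2,R3,R5}
Step 8: reserve R6 A 7 -> on_hand[A=44 B=20] avail[A=35 B=13] open={R2,R3,R5,R6}
Step 9: reserve R7 B 7 -> on_hand[A=44 B=20] avail[A=35 B=6] open={R2,R3,R5,R6,R7}
Step 10: cancel R5 -> on_hand[A=44 B=20] avail[A=35 B=12] open={R2,R3,R6,R7}
Step 11: commit R2 -> on_hand[A=42 B=20] avail[A=35 B=12] open={R3,R6,R7}
Final available[B] = 12

Answer: 12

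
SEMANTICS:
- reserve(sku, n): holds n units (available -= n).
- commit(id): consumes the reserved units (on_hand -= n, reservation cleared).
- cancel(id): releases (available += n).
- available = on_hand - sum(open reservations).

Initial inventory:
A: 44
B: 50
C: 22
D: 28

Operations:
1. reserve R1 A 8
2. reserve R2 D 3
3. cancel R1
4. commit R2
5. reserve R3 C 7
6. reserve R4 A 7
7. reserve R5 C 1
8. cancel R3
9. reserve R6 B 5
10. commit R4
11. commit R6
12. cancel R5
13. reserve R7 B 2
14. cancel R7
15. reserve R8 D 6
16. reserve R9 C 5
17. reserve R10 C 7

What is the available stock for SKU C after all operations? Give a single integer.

Answer: 10

Derivation:
Step 1: reserve R1 A 8 -> on_hand[A=44 B=50 C=22 D=28] avail[A=36 B=50 C=22 D=28] open={R1}
Step 2: reserve R2 D 3 -> on_hand[A=44 B=50 C=22 D=28] avail[A=36 B=50 C=22 D=25] open={R1,R2}
Step 3: cancel R1 -> on_hand[A=44 B=50 C=22 D=28] avail[A=44 B=50 C=22 D=25] open={R2}
Step 4: commit R2 -> on_hand[A=44 B=50 C=22 D=25] avail[A=44 B=50 C=22 D=25] open={}
Step 5: reserve R3 C 7 -> on_hand[A=44 B=50 C=22 D=25] avail[A=44 B=50 C=15 D=25] open={R3}
Step 6: reserve R4 A 7 -> on_hand[A=44 B=50 C=22 D=25] avail[A=37 B=50 C=15 D=25] open={R3,R4}
Step 7: reserve R5 C 1 -> on_hand[A=44 B=50 C=22 D=25] avail[A=37 B=50 C=14 D=25] open={R3,R4,R5}
Step 8: cancel R3 -> on_hand[A=44 B=50 C=22 D=25] avail[A=37 B=50 C=21 D=25] open={R4,R5}
Step 9: reserve R6 B 5 -> on_hand[A=44 B=50 C=22 D=25] avail[A=37 B=45 C=21 D=25] open={R4,R5,R6}
Step 10: commit R4 -> on_hand[A=37 B=50 C=22 D=25] avail[A=37 B=45 C=21 D=25] open={R5,R6}
Step 11: commit R6 -> on_hand[A=37 B=45 C=22 D=25] avail[A=37 B=45 C=21 D=25] open={R5}
Step 12: cancel R5 -> on_hand[A=37 B=45 C=22 D=25] avail[A=37 B=45 C=22 D=25] open={}
Step 13: reserve R7 B 2 -> on_hand[A=37 B=45 C=22 D=25] avail[A=37 B=43 C=22 D=25] open={R7}
Step 14: cancel R7 -> on_hand[A=37 B=45 C=22 D=25] avail[A=37 B=45 C=22 D=25] open={}
Step 15: reserve R8 D 6 -> on_hand[A=37 B=45 C=22 D=25] avail[A=37 B=45 C=22 D=19] open={R8}
Step 16: reserve R9 C 5 -> on_hand[A=37 B=45 C=22 D=25] avail[A=37 B=45 C=17 D=19] open={R8,R9}
Step 17: reserve R10 C 7 -> on_hand[A=37 B=45 C=22 D=25] avail[A=37 B=45 C=10 D=19] open={R10,R8,R9}
Final available[C] = 10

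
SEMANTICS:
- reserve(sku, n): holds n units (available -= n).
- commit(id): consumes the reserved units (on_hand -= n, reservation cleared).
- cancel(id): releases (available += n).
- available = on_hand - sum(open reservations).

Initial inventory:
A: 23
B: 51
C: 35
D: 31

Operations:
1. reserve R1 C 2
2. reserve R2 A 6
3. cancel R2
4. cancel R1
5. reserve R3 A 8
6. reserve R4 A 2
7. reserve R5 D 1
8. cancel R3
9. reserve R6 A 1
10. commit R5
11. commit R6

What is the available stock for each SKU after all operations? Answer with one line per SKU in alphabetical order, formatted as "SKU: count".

Answer: A: 20
B: 51
C: 35
D: 30

Derivation:
Step 1: reserve R1 C 2 -> on_hand[A=23 B=51 C=35 D=31] avail[A=23 B=51 C=33 D=31] open={R1}
Step 2: reserve R2 A 6 -> on_hand[A=23 B=51 C=35 D=31] avail[A=17 B=51 C=33 D=31] open={R1,R2}
Step 3: cancel R2 -> on_hand[A=23 B=51 C=35 D=31] avail[A=23 B=51 C=33 D=31] open={R1}
Step 4: cancel R1 -> on_hand[A=23 B=51 C=35 D=31] avail[A=23 B=51 C=35 D=31] open={}
Step 5: reserve R3 A 8 -> on_hand[A=23 B=51 C=35 D=31] avail[A=15 B=51 C=35 D=31] open={R3}
Step 6: reserve R4 A 2 -> on_hand[A=23 B=51 C=35 D=31] avail[A=13 B=51 C=35 D=31] open={R3,R4}
Step 7: reserve R5 D 1 -> on_hand[A=23 B=51 C=35 D=31] avail[A=13 B=51 C=35 D=30] open={R3,R4,R5}
Step 8: cancel R3 -> on_hand[A=23 B=51 C=35 D=31] avail[A=21 B=51 C=35 D=30] open={R4,R5}
Step 9: reserve R6 A 1 -> on_hand[A=23 B=51 C=35 D=31] avail[A=20 B=51 C=35 D=30] open={R4,R5,R6}
Step 10: commit R5 -> on_hand[A=23 B=51 C=35 D=30] avail[A=20 B=51 C=35 D=30] open={R4,R6}
Step 11: commit R6 -> on_hand[A=22 B=51 C=35 D=30] avail[A=20 B=51 C=35 D=30] open={R4}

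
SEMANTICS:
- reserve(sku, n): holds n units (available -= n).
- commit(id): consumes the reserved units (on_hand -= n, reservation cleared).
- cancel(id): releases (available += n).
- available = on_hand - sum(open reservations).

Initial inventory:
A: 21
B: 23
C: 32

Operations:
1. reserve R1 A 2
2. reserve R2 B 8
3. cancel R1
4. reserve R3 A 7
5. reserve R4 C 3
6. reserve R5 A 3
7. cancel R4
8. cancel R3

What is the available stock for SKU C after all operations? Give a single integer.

Answer: 32

Derivation:
Step 1: reserve R1 A 2 -> on_hand[A=21 B=23 C=32] avail[A=19 B=23 C=32] open={R1}
Step 2: reserve R2 B 8 -> on_hand[A=21 B=23 C=32] avail[A=19 B=15 C=32] open={R1,R2}
Step 3: cancel R1 -> on_hand[A=21 B=23 C=32] avail[A=21 B=15 C=32] open={R2}
Step 4: reserve R3 A 7 -> on_hand[A=21 B=23 C=32] avail[A=14 B=15 C=32] open={R2,R3}
Step 5: reserve R4 C 3 -> on_hand[A=21 B=23 C=32] avail[A=14 B=15 C=29] open={R2,R3,R4}
Step 6: reserve R5 A 3 -> on_hand[A=21 B=23 C=32] avail[A=11 B=15 C=29] open={R2,R3,R4,R5}
Step 7: cancel R4 -> on_hand[A=21 B=23 C=32] avail[A=11 B=15 C=32] open={R2,R3,R5}
Step 8: cancel R3 -> on_hand[A=21 B=23 C=32] avail[A=18 B=15 C=32] open={R2,R5}
Final available[C] = 32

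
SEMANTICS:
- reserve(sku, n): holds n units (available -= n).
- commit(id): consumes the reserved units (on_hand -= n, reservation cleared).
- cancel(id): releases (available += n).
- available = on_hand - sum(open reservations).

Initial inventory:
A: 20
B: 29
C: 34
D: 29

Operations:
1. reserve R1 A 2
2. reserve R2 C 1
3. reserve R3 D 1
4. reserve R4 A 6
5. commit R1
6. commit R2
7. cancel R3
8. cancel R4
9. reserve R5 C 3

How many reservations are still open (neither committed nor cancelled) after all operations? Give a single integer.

Step 1: reserve R1 A 2 -> on_hand[A=20 B=29 C=34 D=29] avail[A=18 B=29 C=34 D=29] open={R1}
Step 2: reserve R2 C 1 -> on_hand[A=20 B=29 C=34 D=29] avail[A=18 B=29 C=33 D=29] open={R1,R2}
Step 3: reserve R3 D 1 -> on_hand[A=20 B=29 C=34 D=29] avail[A=18 B=29 C=33 D=28] open={R1,R2,R3}
Step 4: reserve R4 A 6 -> on_hand[A=20 B=29 C=34 D=29] avail[A=12 B=29 C=33 D=28] open={R1,R2,R3,R4}
Step 5: commit R1 -> on_hand[A=18 B=29 C=34 D=29] avail[A=12 B=29 C=33 D=28] open={R2,R3,R4}
Step 6: commit R2 -> on_hand[A=18 B=29 C=33 D=29] avail[A=12 B=29 C=33 D=28] open={R3,R4}
Step 7: cancel R3 -> on_hand[A=18 B=29 C=33 D=29] avail[A=12 B=29 C=33 D=29] open={R4}
Step 8: cancel R4 -> on_hand[A=18 B=29 C=33 D=29] avail[A=18 B=29 C=33 D=29] open={}
Step 9: reserve R5 C 3 -> on_hand[A=18 B=29 C=33 D=29] avail[A=18 B=29 C=30 D=29] open={R5}
Open reservations: ['R5'] -> 1

Answer: 1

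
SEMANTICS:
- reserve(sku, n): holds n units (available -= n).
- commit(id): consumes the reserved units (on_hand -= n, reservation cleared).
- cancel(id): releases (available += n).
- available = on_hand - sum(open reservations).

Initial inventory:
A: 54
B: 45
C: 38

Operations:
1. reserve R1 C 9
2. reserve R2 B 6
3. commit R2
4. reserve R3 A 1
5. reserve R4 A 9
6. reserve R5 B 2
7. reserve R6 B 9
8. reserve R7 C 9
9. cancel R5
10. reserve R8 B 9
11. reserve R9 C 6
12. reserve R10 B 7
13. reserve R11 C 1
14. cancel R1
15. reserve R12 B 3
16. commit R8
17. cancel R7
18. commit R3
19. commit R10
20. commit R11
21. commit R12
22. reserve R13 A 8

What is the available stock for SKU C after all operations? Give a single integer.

Answer: 31

Derivation:
Step 1: reserve R1 C 9 -> on_hand[A=54 B=45 C=38] avail[A=54 B=45 C=29] open={R1}
Step 2: reserve R2 B 6 -> on_hand[A=54 B=45 C=38] avail[A=54 B=39 C=29] open={R1,R2}
Step 3: commit R2 -> on_hand[A=54 B=39 C=38] avail[A=54 B=39 C=29] open={R1}
Step 4: reserve R3 A 1 -> on_hand[A=54 B=39 C=38] avail[A=53 B=39 C=29] open={R1,R3}
Step 5: reserve R4 A 9 -> on_hand[A=54 B=39 C=38] avail[A=44 B=39 C=29] open={R1,R3,R4}
Step 6: reserve R5 B 2 -> on_hand[A=54 B=39 C=38] avail[A=44 B=37 C=29] open={R1,R3,R4,R5}
Step 7: reserve R6 B 9 -> on_hand[A=54 B=39 C=38] avail[A=44 B=28 C=29] open={R1,R3,R4,R5,R6}
Step 8: reserve R7 C 9 -> on_hand[A=54 B=39 C=38] avail[A=44 B=28 C=20] open={R1,R3,R4,R5,R6,R7}
Step 9: cancel R5 -> on_hand[A=54 B=39 C=38] avail[A=44 B=30 C=20] open={R1,R3,R4,R6,R7}
Step 10: reserve R8 B 9 -> on_hand[A=54 B=39 C=38] avail[A=44 B=21 C=20] open={R1,R3,R4,R6,R7,R8}
Step 11: reserve R9 C 6 -> on_hand[A=54 B=39 C=38] avail[A=44 B=21 C=14] open={R1,R3,R4,R6,R7,R8,R9}
Step 12: reserve R10 B 7 -> on_hand[A=54 B=39 C=38] avail[A=44 B=14 C=14] open={R1,R10,R3,R4,R6,R7,R8,R9}
Step 13: reserve R11 C 1 -> on_hand[A=54 B=39 C=38] avail[A=44 B=14 C=13] open={R1,R10,R11,R3,R4,R6,R7,R8,R9}
Step 14: cancel R1 -> on_hand[A=54 B=39 C=38] avail[A=44 B=14 C=22] open={R10,R11,R3,R4,R6,R7,R8,R9}
Step 15: reserve R12 B 3 -> on_hand[A=54 B=39 C=38] avail[A=44 B=11 C=22] open={R10,R11,R12,R3,R4,R6,R7,R8,R9}
Step 16: commit R8 -> on_hand[A=54 B=30 C=38] avail[A=44 B=11 C=22] open={R10,R11,R12,R3,R4,R6,R7,R9}
Step 17: cancel R7 -> on_hand[A=54 B=30 C=38] avail[A=44 B=11 C=31] open={R10,R11,R12,R3,R4,R6,R9}
Step 18: commit R3 -> on_hand[A=53 B=30 C=38] avail[A=44 B=11 C=31] open={R10,R11,R12,R4,R6,R9}
Step 19: commit R10 -> on_hand[A=53 B=23 C=38] avail[A=44 B=11 C=31] open={R11,R12,R4,R6,R9}
Step 20: commit R11 -> on_hand[A=53 B=23 C=37] avail[A=44 B=11 C=31] open={R12,R4,R6,R9}
Step 21: commit R12 -> on_hand[A=53 B=20 C=37] avail[A=44 B=11 C=31] open={R4,R6,R9}
Step 22: reserve R13 A 8 -> on_hand[A=53 B=20 C=37] avail[A=36 B=11 C=31] open={R13,R4,R6,R9}
Final available[C] = 31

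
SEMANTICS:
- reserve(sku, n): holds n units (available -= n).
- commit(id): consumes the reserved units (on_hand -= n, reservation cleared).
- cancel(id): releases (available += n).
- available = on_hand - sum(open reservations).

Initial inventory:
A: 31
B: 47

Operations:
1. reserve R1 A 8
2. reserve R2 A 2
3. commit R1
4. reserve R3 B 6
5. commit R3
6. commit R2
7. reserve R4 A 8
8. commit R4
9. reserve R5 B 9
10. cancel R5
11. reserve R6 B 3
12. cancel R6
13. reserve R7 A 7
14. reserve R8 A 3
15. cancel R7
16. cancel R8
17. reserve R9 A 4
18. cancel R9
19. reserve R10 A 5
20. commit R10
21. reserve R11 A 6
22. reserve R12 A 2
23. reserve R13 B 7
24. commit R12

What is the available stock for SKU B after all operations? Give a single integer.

Answer: 34

Derivation:
Step 1: reserve R1 A 8 -> on_hand[A=31 B=47] avail[A=23 B=47] open={R1}
Step 2: reserve R2 A 2 -> on_hand[A=31 B=47] avail[A=21 B=47] open={R1,R2}
Step 3: commit R1 -> on_hand[A=23 B=47] avail[A=21 B=47] open={R2}
Step 4: reserve R3 B 6 -> on_hand[A=23 B=47] avail[A=21 B=41] open={R2,R3}
Step 5: commit R3 -> on_hand[A=23 B=41] avail[A=21 B=41] open={R2}
Step 6: commit R2 -> on_hand[A=21 B=41] avail[A=21 B=41] open={}
Step 7: reserve R4 A 8 -> on_hand[A=21 B=41] avail[A=13 B=41] open={R4}
Step 8: commit R4 -> on_hand[A=13 B=41] avail[A=13 B=41] open={}
Step 9: reserve R5 B 9 -> on_hand[A=13 B=41] avail[A=13 B=32] open={R5}
Step 10: cancel R5 -> on_hand[A=13 B=41] avail[A=13 B=41] open={}
Step 11: reserve R6 B 3 -> on_hand[A=13 B=41] avail[A=13 B=38] open={R6}
Step 12: cancel R6 -> on_hand[A=13 B=41] avail[A=13 B=41] open={}
Step 13: reserve R7 A 7 -> on_hand[A=13 B=41] avail[A=6 B=41] open={R7}
Step 14: reserve R8 A 3 -> on_hand[A=13 B=41] avail[A=3 B=41] open={R7,R8}
Step 15: cancel R7 -> on_hand[A=13 B=41] avail[A=10 B=41] open={R8}
Step 16: cancel R8 -> on_hand[A=13 B=41] avail[A=13 B=41] open={}
Step 17: reserve R9 A 4 -> on_hand[A=13 B=41] avail[A=9 B=41] open={R9}
Step 18: cancel R9 -> on_hand[A=13 B=41] avail[A=13 B=41] open={}
Step 19: reserve R10 A 5 -> on_hand[A=13 B=41] avail[A=8 B=41] open={R10}
Step 20: commit R10 -> on_hand[A=8 B=41] avail[A=8 B=41] open={}
Step 21: reserve R11 A 6 -> on_hand[A=8 B=41] avail[A=2 B=41] open={R11}
Step 22: reserve R12 A 2 -> on_hand[A=8 B=41] avail[A=0 B=41] open={R11,R12}
Step 23: reserve R13 B 7 -> on_hand[A=8 B=41] avail[A=0 B=34] open={R11,R12,R13}
Step 24: commit R12 -> on_hand[A=6 B=41] avail[A=0 B=34] open={R11,R13}
Final available[B] = 34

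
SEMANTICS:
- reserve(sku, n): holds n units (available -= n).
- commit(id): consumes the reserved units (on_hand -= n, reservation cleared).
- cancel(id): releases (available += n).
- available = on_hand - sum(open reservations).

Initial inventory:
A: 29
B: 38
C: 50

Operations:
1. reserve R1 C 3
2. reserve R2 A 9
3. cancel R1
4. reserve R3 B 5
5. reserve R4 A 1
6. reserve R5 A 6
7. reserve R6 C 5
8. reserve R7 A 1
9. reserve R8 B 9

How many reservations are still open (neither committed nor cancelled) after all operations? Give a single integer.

Answer: 7

Derivation:
Step 1: reserve R1 C 3 -> on_hand[A=29 B=38 C=50] avail[A=29 B=38 C=47] open={R1}
Step 2: reserve R2 A 9 -> on_hand[A=29 B=38 C=50] avail[A=20 B=38 C=47] open={R1,R2}
Step 3: cancel R1 -> on_hand[A=29 B=38 C=50] avail[A=20 B=38 C=50] open={R2}
Step 4: reserve R3 B 5 -> on_hand[A=29 B=38 C=50] avail[A=20 B=33 C=50] open={R2,R3}
Step 5: reserve R4 A 1 -> on_hand[A=29 B=38 C=50] avail[A=19 B=33 C=50] open={R2,R3,R4}
Step 6: reserve R5 A 6 -> on_hand[A=29 B=38 C=50] avail[A=13 B=33 C=50] open={R2,R3,R4,R5}
Step 7: reserve R6 C 5 -> on_hand[A=29 B=38 C=50] avail[A=13 B=33 C=45] open={R2,R3,R4,R5,R6}
Step 8: reserve R7 A 1 -> on_hand[A=29 B=38 C=50] avail[A=12 B=33 C=45] open={R2,R3,R4,R5,R6,R7}
Step 9: reserve R8 B 9 -> on_hand[A=29 B=38 C=50] avail[A=12 B=24 C=45] open={R2,R3,R4,R5,R6,R7,R8}
Open reservations: ['R2', 'R3', 'R4', 'R5', 'R6', 'R7', 'R8'] -> 7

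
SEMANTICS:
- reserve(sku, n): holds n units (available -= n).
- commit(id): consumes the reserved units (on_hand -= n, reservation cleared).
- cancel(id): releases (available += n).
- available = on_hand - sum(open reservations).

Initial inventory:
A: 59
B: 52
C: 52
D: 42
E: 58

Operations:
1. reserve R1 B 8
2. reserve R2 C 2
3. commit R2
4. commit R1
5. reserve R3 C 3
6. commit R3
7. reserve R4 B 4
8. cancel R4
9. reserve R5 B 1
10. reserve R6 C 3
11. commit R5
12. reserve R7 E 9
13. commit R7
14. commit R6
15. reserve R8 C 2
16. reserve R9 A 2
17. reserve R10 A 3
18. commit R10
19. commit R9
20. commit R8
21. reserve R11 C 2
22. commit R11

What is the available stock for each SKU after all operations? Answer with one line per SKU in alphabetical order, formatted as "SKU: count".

Step 1: reserve R1 B 8 -> on_hand[A=59 B=52 C=52 D=42 E=58] avail[A=59 B=44 C=52 D=42 E=58] open={R1}
Step 2: reserve R2 C 2 -> on_hand[A=59 B=52 C=52 D=42 E=58] avail[A=59 B=44 C=50 D=42 E=58] open={R1,R2}
Step 3: commit R2 -> on_hand[A=59 B=52 C=50 D=42 E=58] avail[A=59 B=44 C=50 D=42 E=58] open={R1}
Step 4: commit R1 -> on_hand[A=59 B=44 C=50 D=42 E=58] avail[A=59 B=44 C=50 D=42 E=58] open={}
Step 5: reserve R3 C 3 -> on_hand[A=59 B=44 C=50 D=42 E=58] avail[A=59 B=44 C=47 D=42 E=58] open={R3}
Step 6: commit R3 -> on_hand[A=59 B=44 C=47 D=42 E=58] avail[A=59 B=44 C=47 D=42 E=58] open={}
Step 7: reserve R4 B 4 -> on_hand[A=59 B=44 C=47 D=42 E=58] avail[A=59 B=40 C=47 D=42 E=58] open={R4}
Step 8: cancel R4 -> on_hand[A=59 B=44 C=47 D=42 E=58] avail[A=59 B=44 C=47 D=42 E=58] open={}
Step 9: reserve R5 B 1 -> on_hand[A=59 B=44 C=47 D=42 E=58] avail[A=59 B=43 C=47 D=42 E=58] open={R5}
Step 10: reserve R6 C 3 -> on_hand[A=59 B=44 C=47 D=42 E=58] avail[A=59 B=43 C=44 D=42 E=58] open={R5,R6}
Step 11: commit R5 -> on_hand[A=59 B=43 C=47 D=42 E=58] avail[A=59 B=43 C=44 D=42 E=58] open={R6}
Step 12: reserve R7 E 9 -> on_hand[A=59 B=43 C=47 D=42 E=58] avail[A=59 B=43 C=44 D=42 E=49] open={R6,R7}
Step 13: commit R7 -> on_hand[A=59 B=43 C=47 D=42 E=49] avail[A=59 B=43 C=44 D=42 E=49] open={R6}
Step 14: commit R6 -> on_hand[A=59 B=43 C=44 D=42 E=49] avail[A=59 B=43 C=44 D=42 E=49] open={}
Step 15: reserve R8 C 2 -> on_hand[A=59 B=43 C=44 D=42 E=49] avail[A=59 B=43 C=42 D=42 E=49] open={R8}
Step 16: reserve R9 A 2 -> on_hand[A=59 B=43 C=44 D=42 E=49] avail[A=57 B=43 C=42 D=42 E=49] open={R8,R9}
Step 17: reserve R10 A 3 -> on_hand[A=59 B=43 C=44 D=42 E=49] avail[A=54 B=43 C=42 D=42 E=49] open={R10,R8,R9}
Step 18: commit R10 -> on_hand[A=56 B=43 C=44 D=42 E=49] avail[A=54 B=43 C=42 D=42 E=49] open={R8,R9}
Step 19: commit R9 -> on_hand[A=54 B=43 C=44 D=42 E=49] avail[A=54 B=43 C=42 D=42 E=49] open={R8}
Step 20: commit R8 -> on_hand[A=54 B=43 C=42 D=42 E=49] avail[A=54 B=43 C=42 D=42 E=49] open={}
Step 21: reserve R11 C 2 -> on_hand[A=54 B=43 C=42 D=42 E=49] avail[A=54 B=43 C=40 D=42 E=49] open={R11}
Step 22: commit R11 -> on_hand[A=54 B=43 C=40 D=42 E=49] avail[A=54 B=43 C=40 D=42 E=49] open={}

Answer: A: 54
B: 43
C: 40
D: 42
E: 49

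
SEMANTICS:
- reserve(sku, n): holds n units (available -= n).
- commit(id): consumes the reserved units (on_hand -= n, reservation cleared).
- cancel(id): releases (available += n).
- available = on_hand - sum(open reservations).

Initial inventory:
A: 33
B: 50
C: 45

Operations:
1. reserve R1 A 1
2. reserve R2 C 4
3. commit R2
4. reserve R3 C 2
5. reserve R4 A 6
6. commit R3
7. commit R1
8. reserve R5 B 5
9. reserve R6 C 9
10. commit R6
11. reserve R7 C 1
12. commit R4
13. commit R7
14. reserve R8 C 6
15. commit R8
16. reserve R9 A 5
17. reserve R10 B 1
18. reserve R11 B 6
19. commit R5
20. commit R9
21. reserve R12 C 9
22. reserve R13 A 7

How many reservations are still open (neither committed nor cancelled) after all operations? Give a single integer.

Answer: 4

Derivation:
Step 1: reserve R1 A 1 -> on_hand[A=33 B=50 C=45] avail[A=32 B=50 C=45] open={R1}
Step 2: reserve R2 C 4 -> on_hand[A=33 B=50 C=45] avail[A=32 B=50 C=41] open={R1,R2}
Step 3: commit R2 -> on_hand[A=33 B=50 C=41] avail[A=32 B=50 C=41] open={R1}
Step 4: reserve R3 C 2 -> on_hand[A=33 B=50 C=41] avail[A=32 B=50 C=39] open={R1,R3}
Step 5: reserve R4 A 6 -> on_hand[A=33 B=50 C=41] avail[A=26 B=50 C=39] open={R1,R3,R4}
Step 6: commit R3 -> on_hand[A=33 B=50 C=39] avail[A=26 B=50 C=39] open={R1,R4}
Step 7: commit R1 -> on_hand[A=32 B=50 C=39] avail[A=26 B=50 C=39] open={R4}
Step 8: reserve R5 B 5 -> on_hand[A=32 B=50 C=39] avail[A=26 B=45 C=39] open={R4,R5}
Step 9: reserve R6 C 9 -> on_hand[A=32 B=50 C=39] avail[A=26 B=45 C=30] open={R4,R5,R6}
Step 10: commit R6 -> on_hand[A=32 B=50 C=30] avail[A=26 B=45 C=30] open={R4,R5}
Step 11: reserve R7 C 1 -> on_hand[A=32 B=50 C=30] avail[A=26 B=45 C=29] open={R4,R5,R7}
Step 12: commit R4 -> on_hand[A=26 B=50 C=30] avail[A=26 B=45 C=29] open={R5,R7}
Step 13: commit R7 -> on_hand[A=26 B=50 C=29] avail[A=26 B=45 C=29] open={R5}
Step 14: reserve R8 C 6 -> on_hand[A=26 B=50 C=29] avail[A=26 B=45 C=23] open={R5,R8}
Step 15: commit R8 -> on_hand[A=26 B=50 C=23] avail[A=26 B=45 C=23] open={R5}
Step 16: reserve R9 A 5 -> on_hand[A=26 B=50 C=23] avail[A=21 B=45 C=23] open={R5,R9}
Step 17: reserve R10 B 1 -> on_hand[A=26 B=50 C=23] avail[A=21 B=44 C=23] open={R10,R5,R9}
Step 18: reserve R11 B 6 -> on_hand[A=26 B=50 C=23] avail[A=21 B=38 C=23] open={R10,R11,R5,R9}
Step 19: commit R5 -> on_hand[A=26 B=45 C=23] avail[A=21 B=38 C=23] open={R10,R11,R9}
Step 20: commit R9 -> on_hand[A=21 B=45 C=23] avail[A=21 B=38 C=23] open={R10,R11}
Step 21: reserve R12 C 9 -> on_hand[A=21 B=45 C=23] avail[A=21 B=38 C=14] open={R10,R11,R12}
Step 22: reserve R13 A 7 -> on_hand[A=21 B=45 C=23] avail[A=14 B=38 C=14] open={R10,R11,R12,R13}
Open reservations: ['R10', 'R11', 'R12', 'R13'] -> 4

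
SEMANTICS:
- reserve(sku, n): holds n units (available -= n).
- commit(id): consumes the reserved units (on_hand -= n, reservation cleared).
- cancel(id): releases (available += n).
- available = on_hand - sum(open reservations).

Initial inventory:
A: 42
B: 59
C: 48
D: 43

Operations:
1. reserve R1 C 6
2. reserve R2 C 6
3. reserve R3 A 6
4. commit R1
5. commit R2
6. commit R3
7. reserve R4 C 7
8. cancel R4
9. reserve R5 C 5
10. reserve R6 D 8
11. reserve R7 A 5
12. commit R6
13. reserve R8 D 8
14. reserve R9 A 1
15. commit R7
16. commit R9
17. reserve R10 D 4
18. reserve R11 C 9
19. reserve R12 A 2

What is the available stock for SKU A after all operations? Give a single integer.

Answer: 28

Derivation:
Step 1: reserve R1 C 6 -> on_hand[A=42 B=59 C=48 D=43] avail[A=42 B=59 C=42 D=43] open={R1}
Step 2: reserve R2 C 6 -> on_hand[A=42 B=59 C=48 D=43] avail[A=42 B=59 C=36 D=43] open={R1,R2}
Step 3: reserve R3 A 6 -> on_hand[A=42 B=59 C=48 D=43] avail[A=36 B=59 C=36 D=43] open={R1,R2,R3}
Step 4: commit R1 -> on_hand[A=42 B=59 C=42 D=43] avail[A=36 B=59 C=36 D=43] open={R2,R3}
Step 5: commit R2 -> on_hand[A=42 B=59 C=36 D=43] avail[A=36 B=59 C=36 D=43] open={R3}
Step 6: commit R3 -> on_hand[A=36 B=59 C=36 D=43] avail[A=36 B=59 C=36 D=43] open={}
Step 7: reserve R4 C 7 -> on_hand[A=36 B=59 C=36 D=43] avail[A=36 B=59 C=29 D=43] open={R4}
Step 8: cancel R4 -> on_hand[A=36 B=59 C=36 D=43] avail[A=36 B=59 C=36 D=43] open={}
Step 9: reserve R5 C 5 -> on_hand[A=36 B=59 C=36 D=43] avail[A=36 B=59 C=31 D=43] open={R5}
Step 10: reserve R6 D 8 -> on_hand[A=36 B=59 C=36 D=43] avail[A=36 B=59 C=31 D=35] open={R5,R6}
Step 11: reserve R7 A 5 -> on_hand[A=36 B=59 C=36 D=43] avail[A=31 B=59 C=31 D=35] open={R5,R6,R7}
Step 12: commit R6 -> on_hand[A=36 B=59 C=36 D=35] avail[A=31 B=59 C=31 D=35] open={R5,R7}
Step 13: reserve R8 D 8 -> on_hand[A=36 B=59 C=36 D=35] avail[A=31 B=59 C=31 D=27] open={R5,R7,R8}
Step 14: reserve R9 A 1 -> on_hand[A=36 B=59 C=36 D=35] avail[A=30 B=59 C=31 D=27] open={R5,R7,R8,R9}
Step 15: commit R7 -> on_hand[A=31 B=59 C=36 D=35] avail[A=30 B=59 C=31 D=27] open={R5,R8,R9}
Step 16: commit R9 -> on_hand[A=30 B=59 C=36 D=35] avail[A=30 B=59 C=31 D=27] open={R5,R8}
Step 17: reserve R10 D 4 -> on_hand[A=30 B=59 C=36 D=35] avail[A=30 B=59 C=31 D=23] open={R10,R5,R8}
Step 18: reserve R11 C 9 -> on_hand[A=30 B=59 C=36 D=35] avail[A=30 B=59 C=22 D=23] open={R10,R11,R5,R8}
Step 19: reserve R12 A 2 -> on_hand[A=30 B=59 C=36 D=35] avail[A=28 B=59 C=22 D=23] open={R10,R11,R12,R5,R8}
Final available[A] = 28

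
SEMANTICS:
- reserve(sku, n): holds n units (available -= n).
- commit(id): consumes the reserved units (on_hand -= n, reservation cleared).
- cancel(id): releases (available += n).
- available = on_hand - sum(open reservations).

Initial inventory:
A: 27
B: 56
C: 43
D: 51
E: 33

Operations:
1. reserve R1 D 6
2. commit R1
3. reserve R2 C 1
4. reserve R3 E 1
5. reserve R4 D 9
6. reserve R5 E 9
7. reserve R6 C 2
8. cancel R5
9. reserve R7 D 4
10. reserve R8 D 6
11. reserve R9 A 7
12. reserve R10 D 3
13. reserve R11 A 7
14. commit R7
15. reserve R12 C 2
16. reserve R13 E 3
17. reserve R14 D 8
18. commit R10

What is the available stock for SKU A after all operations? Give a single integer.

Answer: 13

Derivation:
Step 1: reserve R1 D 6 -> on_hand[A=27 B=56 C=43 D=51 E=33] avail[A=27 B=56 C=43 D=45 E=33] open={R1}
Step 2: commit R1 -> on_hand[A=27 B=56 C=43 D=45 E=33] avail[A=27 B=56 C=43 D=45 E=33] open={}
Step 3: reserve R2 C 1 -> on_hand[A=27 B=56 C=43 D=45 E=33] avail[A=27 B=56 C=42 D=45 E=33] open={R2}
Step 4: reserve R3 E 1 -> on_hand[A=27 B=56 C=43 D=45 E=33] avail[A=27 B=56 C=42 D=45 E=32] open={R2,R3}
Step 5: reserve R4 D 9 -> on_hand[A=27 B=56 C=43 D=45 E=33] avail[A=27 B=56 C=42 D=36 E=32] open={R2,R3,R4}
Step 6: reserve R5 E 9 -> on_hand[A=27 B=56 C=43 D=45 E=33] avail[A=27 B=56 C=42 D=36 E=23] open={R2,R3,R4,R5}
Step 7: reserve R6 C 2 -> on_hand[A=27 B=56 C=43 D=45 E=33] avail[A=27 B=56 C=40 D=36 E=23] open={R2,R3,R4,R5,R6}
Step 8: cancel R5 -> on_hand[A=27 B=56 C=43 D=45 E=33] avail[A=27 B=56 C=40 D=36 E=32] open={R2,R3,R4,R6}
Step 9: reserve R7 D 4 -> on_hand[A=27 B=56 C=43 D=45 E=33] avail[A=27 B=56 C=40 D=32 E=32] open={R2,R3,R4,R6,R7}
Step 10: reserve R8 D 6 -> on_hand[A=27 B=56 C=43 D=45 E=33] avail[A=27 B=56 C=40 D=26 E=32] open={R2,R3,R4,R6,R7,R8}
Step 11: reserve R9 A 7 -> on_hand[A=27 B=56 C=43 D=45 E=33] avail[A=20 B=56 C=40 D=26 E=32] open={R2,R3,R4,R6,R7,R8,R9}
Step 12: reserve R10 D 3 -> on_hand[A=27 B=56 C=43 D=45 E=33] avail[A=20 B=56 C=40 D=23 E=32] open={R10,R2,R3,R4,R6,R7,R8,R9}
Step 13: reserve R11 A 7 -> on_hand[A=27 B=56 C=43 D=45 E=33] avail[A=13 B=56 C=40 D=23 E=32] open={R10,R11,R2,R3,R4,R6,R7,R8,R9}
Step 14: commit R7 -> on_hand[A=27 B=56 C=43 D=41 E=33] avail[A=13 B=56 C=40 D=23 E=32] open={R10,R11,R2,R3,R4,R6,R8,R9}
Step 15: reserve R12 C 2 -> on_hand[A=27 B=56 C=43 D=41 E=33] avail[A=13 B=56 C=38 D=23 E=32] open={R10,R11,R12,R2,R3,R4,R6,R8,R9}
Step 16: reserve R13 E 3 -> on_hand[A=27 B=56 C=43 D=41 E=33] avail[A=13 B=56 C=38 D=23 E=29] open={R10,R11,R12,R13,R2,R3,R4,R6,R8,R9}
Step 17: reserve R14 D 8 -> on_hand[A=27 B=56 C=43 D=41 E=33] avail[A=13 B=56 C=38 D=15 E=29] open={R10,R11,R12,R13,R14,R2,R3,R4,R6,R8,R9}
Step 18: commit R10 -> on_hand[A=27 B=56 C=43 D=38 E=33] avail[A=13 B=56 C=38 D=15 E=29] open={R11,R12,R13,R14,R2,R3,R4,R6,R8,R9}
Final available[A] = 13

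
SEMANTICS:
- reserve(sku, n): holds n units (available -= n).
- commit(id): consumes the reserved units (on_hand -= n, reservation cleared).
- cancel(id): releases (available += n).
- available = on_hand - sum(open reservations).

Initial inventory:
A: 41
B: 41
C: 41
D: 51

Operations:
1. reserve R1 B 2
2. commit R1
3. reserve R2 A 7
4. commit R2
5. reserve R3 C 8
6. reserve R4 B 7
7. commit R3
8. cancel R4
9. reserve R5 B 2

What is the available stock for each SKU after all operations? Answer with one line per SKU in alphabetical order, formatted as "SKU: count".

Answer: A: 34
B: 37
C: 33
D: 51

Derivation:
Step 1: reserve R1 B 2 -> on_hand[A=41 B=41 C=41 D=51] avail[A=41 B=39 C=41 D=51] open={R1}
Step 2: commit R1 -> on_hand[A=41 B=39 C=41 D=51] avail[A=41 B=39 C=41 D=51] open={}
Step 3: reserve R2 A 7 -> on_hand[A=41 B=39 C=41 D=51] avail[A=34 B=39 C=41 D=51] open={R2}
Step 4: commit R2 -> on_hand[A=34 B=39 C=41 D=51] avail[A=34 B=39 C=41 D=51] open={}
Step 5: reserve R3 C 8 -> on_hand[A=34 B=39 C=41 D=51] avail[A=34 B=39 C=33 D=51] open={R3}
Step 6: reserve R4 B 7 -> on_hand[A=34 B=39 C=41 D=51] avail[A=34 B=32 C=33 D=51] open={R3,R4}
Step 7: commit R3 -> on_hand[A=34 B=39 C=33 D=51] avail[A=34 B=32 C=33 D=51] open={R4}
Step 8: cancel R4 -> on_hand[A=34 B=39 C=33 D=51] avail[A=34 B=39 C=33 D=51] open={}
Step 9: reserve R5 B 2 -> on_hand[A=34 B=39 C=33 D=51] avail[A=34 B=37 C=33 D=51] open={R5}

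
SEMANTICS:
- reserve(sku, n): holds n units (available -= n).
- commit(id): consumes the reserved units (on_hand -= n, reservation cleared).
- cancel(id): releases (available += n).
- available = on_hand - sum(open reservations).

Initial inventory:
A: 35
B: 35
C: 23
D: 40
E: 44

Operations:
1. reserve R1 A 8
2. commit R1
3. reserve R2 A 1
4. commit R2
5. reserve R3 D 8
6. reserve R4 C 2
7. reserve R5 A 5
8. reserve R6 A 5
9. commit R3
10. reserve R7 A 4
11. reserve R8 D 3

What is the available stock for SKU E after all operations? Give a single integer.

Step 1: reserve R1 A 8 -> on_hand[A=35 B=35 C=23 D=40 E=44] avail[A=27 B=35 C=23 D=40 E=44] open={R1}
Step 2: commit R1 -> on_hand[A=27 B=35 C=23 D=40 E=44] avail[A=27 B=35 C=23 D=40 E=44] open={}
Step 3: reserve R2 A 1 -> on_hand[A=27 B=35 C=23 D=40 E=44] avail[A=26 B=35 C=23 D=40 E=44] open={R2}
Step 4: commit R2 -> on_hand[A=26 B=35 C=23 D=40 E=44] avail[A=26 B=35 C=23 D=40 E=44] open={}
Step 5: reserve R3 D 8 -> on_hand[A=26 B=35 C=23 D=40 E=44] avail[A=26 B=35 C=23 D=32 E=44] open={R3}
Step 6: reserve R4 C 2 -> on_hand[A=26 B=35 C=23 D=40 E=44] avail[A=26 B=35 C=21 D=32 E=44] open={R3,R4}
Step 7: reserve R5 A 5 -> on_hand[A=26 B=35 C=23 D=40 E=44] avail[A=21 B=35 C=21 D=32 E=44] open={R3,R4,R5}
Step 8: reserve R6 A 5 -> on_hand[A=26 B=35 C=23 D=40 E=44] avail[A=16 B=35 C=21 D=32 E=44] open={R3,R4,R5,R6}
Step 9: commit R3 -> on_hand[A=26 B=35 C=23 D=32 E=44] avail[A=16 B=35 C=21 D=32 E=44] open={R4,R5,R6}
Step 10: reserve R7 A 4 -> on_hand[A=26 B=35 C=23 D=32 E=44] avail[A=12 B=35 C=21 D=32 E=44] open={R4,R5,R6,R7}
Step 11: reserve R8 D 3 -> on_hand[A=26 B=35 C=23 D=32 E=44] avail[A=12 B=35 C=21 D=29 E=44] open={R4,R5,R6,R7,R8}
Final available[E] = 44

Answer: 44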